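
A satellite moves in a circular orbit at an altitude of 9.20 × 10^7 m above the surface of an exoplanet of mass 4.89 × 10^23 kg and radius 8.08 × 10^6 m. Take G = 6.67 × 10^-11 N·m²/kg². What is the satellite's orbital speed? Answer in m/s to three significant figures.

Orbital radius r = R + h = 8.08 × 10^6 + 9.20 × 10^7 = 1.001 × 10^8 m.
Gravity supplies the centripetal force: G M m / r² = m v² / r, so v = √(GM/r).
v = √(6.67 × 10^-11 × 4.89 × 10^23 / 1.001 × 10^8) = √(325900) = 570.9 m/s.

571 m/s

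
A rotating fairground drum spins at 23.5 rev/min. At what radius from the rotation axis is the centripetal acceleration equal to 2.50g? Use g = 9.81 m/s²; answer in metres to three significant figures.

ω = 23.5 rev/min × 2π/60 = 2.461 rad/s.
a_c = ω²r = 2.50g ⇒ r = 2.50 × 9.81 / (2.461)² = 24.52/6.056 = 4.050 m.

4.05 m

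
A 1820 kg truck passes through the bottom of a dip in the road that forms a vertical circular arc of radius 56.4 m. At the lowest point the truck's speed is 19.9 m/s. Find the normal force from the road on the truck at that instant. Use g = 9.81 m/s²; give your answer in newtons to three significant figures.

30600 N

At the lowest point, N points up (toward the centre) and the weight mg points down (away from the centre), so the net inward force is N − mg = mv²/r.
N = m(v²/r + g) = 1820 × ((19.9)²/56.4 + 9.81) = 1820 × (7.021 + 9.81) = 1820 × 16.83 = 30630 N.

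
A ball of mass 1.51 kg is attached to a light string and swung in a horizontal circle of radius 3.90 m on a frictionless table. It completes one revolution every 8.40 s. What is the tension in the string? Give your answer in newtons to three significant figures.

3.29 N

v = 2πr/T = 2π × 3.90/8.40 = 2.917 m/s.
The tension is the only horizontal force, so it supplies the full centripetal force: T = m v²/r = 1.51 × (2.917)²/3.90 = 1.51 × 8.510/3.90 = 3.295 N.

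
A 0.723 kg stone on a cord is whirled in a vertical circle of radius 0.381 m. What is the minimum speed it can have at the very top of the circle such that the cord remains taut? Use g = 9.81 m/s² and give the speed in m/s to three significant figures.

At the highest point the centre is directly below, so both the weight and T act inward: T + mg = mv²/r.
At minimum speed T → 0, so mg = mv_min²/r ⇒ v_min = √(g r) = √(9.81 × 0.381) = 1.933 m/s.

1.93 m/s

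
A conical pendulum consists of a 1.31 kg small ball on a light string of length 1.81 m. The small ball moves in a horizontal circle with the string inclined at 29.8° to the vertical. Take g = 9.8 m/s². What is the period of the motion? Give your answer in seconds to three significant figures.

r = L sinθ = 0.8995 m. From T sinθ = mω²r and T cosθ = mg: tanθ = ω²r/g, so ω² = g tanθ / r = g/(L cosθ).
ω = √(g/(L cosθ)) = √(9.8/(1.81 × 0.8678)) = √6.239 = 2.498 rad/s.
Period = 2π/ω = 2.515 s.

2.52 s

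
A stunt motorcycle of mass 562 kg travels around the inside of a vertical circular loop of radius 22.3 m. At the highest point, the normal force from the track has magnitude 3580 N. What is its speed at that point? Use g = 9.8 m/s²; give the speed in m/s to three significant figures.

At the top, N + mg = mv²/r, so v = √(r(N/m + g)) = √(22.3 × (3580/562 + 9.8)) = √(22.3 × 16.17) = √360.6 = 18.99 m/s.

19.0 m/s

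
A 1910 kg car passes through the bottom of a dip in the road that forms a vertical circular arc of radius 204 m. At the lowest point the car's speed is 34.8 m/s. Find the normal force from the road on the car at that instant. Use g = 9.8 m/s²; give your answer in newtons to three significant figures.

At the lowest point, N points up (toward the centre) and the weight mg points down (away from the centre), so the net inward force is N − mg = mv²/r.
N = m(v²/r + g) = 1910 × ((34.8)²/204 + 9.8) = 1910 × (5.936 + 9.8) = 1910 × 15.74 = 30060 N.

30100 N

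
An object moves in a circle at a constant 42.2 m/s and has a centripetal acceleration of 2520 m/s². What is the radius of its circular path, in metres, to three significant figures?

a_c = v²/r ⇒ r = v²/a_c = (42.2)²/2520 = 1781/2520 = 0.7067 m.

0.707 m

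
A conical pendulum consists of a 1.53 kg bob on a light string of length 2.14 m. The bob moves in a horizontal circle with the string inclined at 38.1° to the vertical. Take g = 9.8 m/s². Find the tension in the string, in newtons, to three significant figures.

Vertically the bob has no acceleration, so T cosθ = mg.
T = mg/cosθ = 1.53 × 9.8 / cos 38.1° = 14.99/0.7869 = 19.05 N.

19.1 N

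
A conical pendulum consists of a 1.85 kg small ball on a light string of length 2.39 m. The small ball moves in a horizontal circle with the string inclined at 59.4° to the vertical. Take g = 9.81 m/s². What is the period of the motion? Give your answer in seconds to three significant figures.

r = L sinθ = 2.057 m. From T sinθ = mω²r and T cosθ = mg: tanθ = ω²r/g, so ω² = g tanθ / r = g/(L cosθ).
ω = √(g/(L cosθ)) = √(9.81/(2.39 × 0.5090)) = √8.063 = 2.840 rad/s.
Period = 2π/ω = 2.213 s.

2.21 s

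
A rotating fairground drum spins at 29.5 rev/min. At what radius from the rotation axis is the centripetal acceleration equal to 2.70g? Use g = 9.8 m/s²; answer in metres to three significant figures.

ω = 29.5 rev/min × 2π/60 = 3.089 rad/s.
a_c = ω²r = 2.70g ⇒ r = 2.70 × 9.8 / (3.089)² = 26.46/9.543 = 2.773 m.

2.77 m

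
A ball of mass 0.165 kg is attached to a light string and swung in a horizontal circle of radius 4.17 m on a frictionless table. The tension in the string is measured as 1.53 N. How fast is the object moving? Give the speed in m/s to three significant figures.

T = m v²/r ⇒ v = √(T r / m) = √(1.53 × 4.17 / 0.165) = √38.67 = 6.218 m/s.

6.22 m/s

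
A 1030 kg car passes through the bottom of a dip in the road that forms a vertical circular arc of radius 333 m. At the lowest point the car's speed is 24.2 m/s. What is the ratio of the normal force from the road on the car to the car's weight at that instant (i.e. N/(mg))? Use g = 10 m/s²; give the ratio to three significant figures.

At the bottom, N − mg = mv²/r, so N = m(v²/r + g) and N/(mg) = v²/(rg) + 1 = (24.2)²/(333 × 10.0) + 1 = 0.1759 + 1 = 1.176.

1.18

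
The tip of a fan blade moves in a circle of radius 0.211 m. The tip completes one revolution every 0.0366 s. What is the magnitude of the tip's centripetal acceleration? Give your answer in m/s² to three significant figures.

6220 m/s²

v = 2πr/T = 2π × 0.211/0.0366 = 36.22 m/s.
a_c = v²/r = (36.22)²/0.211 = 1312/0.211 = 6218 m/s².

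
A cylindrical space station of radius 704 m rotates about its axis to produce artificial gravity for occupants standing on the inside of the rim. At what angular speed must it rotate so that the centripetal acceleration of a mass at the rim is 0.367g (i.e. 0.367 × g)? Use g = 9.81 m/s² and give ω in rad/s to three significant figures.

0.0715 rad/s

Centripetal acceleration a_c = ω²r. Setting ω²r = 0.367g:
ω = √(0.367g / r) = √(0.367 × 9.81 / 704) = √0.005114 = 0.07151 rad/s.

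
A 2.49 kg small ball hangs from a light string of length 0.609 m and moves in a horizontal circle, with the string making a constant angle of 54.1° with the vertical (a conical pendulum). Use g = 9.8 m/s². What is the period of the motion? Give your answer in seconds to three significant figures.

1.20 s

r = L sinθ = 0.4933 m. From T sinθ = mω²r and T cosθ = mg: tanθ = ω²r/g, so ω² = g tanθ / r = g/(L cosθ).
ω = √(g/(L cosθ)) = √(9.8/(0.609 × 0.5864)) = √27.44 = 5.239 rad/s.
Period = 2π/ω = 1.199 s.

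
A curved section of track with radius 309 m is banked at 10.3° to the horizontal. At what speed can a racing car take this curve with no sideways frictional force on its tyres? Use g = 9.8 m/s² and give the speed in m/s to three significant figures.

23.5 m/s

On a frictionless banked curve, N sinθ = mv²/r and N cosθ = mg, so tanθ = v²/(rg).
v = √(r g tanθ) = √(309 × 9.8 × tan 10.3°) = √(309 × 9.8 × 0.1817) = √550.3 = 23.46 m/s.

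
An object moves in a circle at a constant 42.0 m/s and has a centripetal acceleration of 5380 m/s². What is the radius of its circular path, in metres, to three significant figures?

0.328 m

a_c = v²/r ⇒ r = v²/a_c = (42.0)²/5380 = 1764/5380 = 0.3279 m.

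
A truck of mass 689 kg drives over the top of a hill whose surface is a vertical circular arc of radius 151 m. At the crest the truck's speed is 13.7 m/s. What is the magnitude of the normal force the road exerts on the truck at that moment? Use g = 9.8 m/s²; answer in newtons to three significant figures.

5900 N

At the crest the centripetal acceleration points downward (toward the centre of the arc), so mg − N = mv²/r.
N = m(g − v²/r) = 689 × (9.8 − (13.7)²/151) = 689 × (9.8 − 1.243) = 689 × 8.557 = 5896 N.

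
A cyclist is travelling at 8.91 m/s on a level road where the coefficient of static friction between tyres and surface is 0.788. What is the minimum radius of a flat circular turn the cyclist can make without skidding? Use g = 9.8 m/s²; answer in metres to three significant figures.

At the limit, μ_s m g = m v²/r, so r_min = v²/(μ_s g) = (8.91)²/(0.788 × 9.8) = 79.39/7.722 = 10.28 m.

10.3 m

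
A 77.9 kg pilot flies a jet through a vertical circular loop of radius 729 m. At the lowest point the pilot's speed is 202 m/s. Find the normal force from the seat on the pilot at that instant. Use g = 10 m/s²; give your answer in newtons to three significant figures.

5140 N

At the lowest point, N points up (toward the centre) and the weight mg points down (away from the centre), so the net inward force is N − mg = mv²/r.
N = m(v²/r + g) = 77.9 × ((202)²/729 + 10.0) = 77.9 × (55.97 + 10.0) = 77.9 × 65.97 = 5139 N.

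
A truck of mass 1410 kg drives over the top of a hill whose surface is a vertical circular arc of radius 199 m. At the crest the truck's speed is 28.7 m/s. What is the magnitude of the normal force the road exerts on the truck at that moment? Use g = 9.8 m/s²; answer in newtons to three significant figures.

7980 N

At the crest the centripetal acceleration points downward (toward the centre of the arc), so mg − N = mv²/r.
N = m(g − v²/r) = 1410 × (9.8 − (28.7)²/199) = 1410 × (9.8 − 4.139) = 1410 × 5.661 = 7982 N.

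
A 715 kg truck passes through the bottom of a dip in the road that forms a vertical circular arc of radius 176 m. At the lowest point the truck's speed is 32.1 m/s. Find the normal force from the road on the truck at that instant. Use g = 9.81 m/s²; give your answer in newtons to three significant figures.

At the lowest point, N points up (toward the centre) and the weight mg points down (away from the centre), so the net inward force is N − mg = mv²/r.
N = m(v²/r + g) = 715 × ((32.1)²/176 + 9.81) = 715 × (5.855 + 9.81) = 715 × 15.66 = 11200 N.

11200 N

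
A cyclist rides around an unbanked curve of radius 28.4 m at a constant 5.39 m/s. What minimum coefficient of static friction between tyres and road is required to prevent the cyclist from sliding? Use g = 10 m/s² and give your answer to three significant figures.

Friction provides the centripetal force: μ_s m g = m v²/r, so μ_s = v²/(g r) = (5.390)²/(10.0 × 28.4) = 29.05/284.0 = 0.1023.

0.102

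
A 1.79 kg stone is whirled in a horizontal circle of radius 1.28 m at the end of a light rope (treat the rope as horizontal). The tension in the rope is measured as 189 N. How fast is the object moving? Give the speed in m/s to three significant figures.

11.6 m/s

T = m v²/r ⇒ v = √(T r / m) = √(189 × 1.28 / 1.79) = √135.2 = 11.63 m/s.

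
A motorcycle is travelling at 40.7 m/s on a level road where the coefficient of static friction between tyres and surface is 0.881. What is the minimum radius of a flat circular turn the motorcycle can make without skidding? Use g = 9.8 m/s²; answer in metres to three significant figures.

At the limit, μ_s m g = m v²/r, so r_min = v²/(μ_s g) = (40.7)²/(0.881 × 9.8) = 1656/8.634 = 191.9 m.

192 m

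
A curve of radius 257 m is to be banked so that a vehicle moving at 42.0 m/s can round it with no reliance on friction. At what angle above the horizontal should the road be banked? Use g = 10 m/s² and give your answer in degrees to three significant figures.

With no friction, the horizontal component of the normal force provides the centripetal force: N sinθ = mv²/r, while N cosθ = mg vertically.
Dividing: tanθ = v²/(r g) = (42.0)²/(257 × 10.0) = 1764/2570 = 0.6864.
θ = arctan(0.6864) = 34.46°.

34.5°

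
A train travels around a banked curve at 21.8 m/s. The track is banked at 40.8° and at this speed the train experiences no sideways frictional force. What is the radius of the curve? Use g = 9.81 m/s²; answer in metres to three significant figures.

56.1 m

Frictionless banking: tanθ = v²/(rg), so r = v²/(g tanθ).
r = (21.8)²/(9.81 × tan 40.8°) = 475.2/(9.81 × 0.8632) = 475.2/8.468 = 56.12 m.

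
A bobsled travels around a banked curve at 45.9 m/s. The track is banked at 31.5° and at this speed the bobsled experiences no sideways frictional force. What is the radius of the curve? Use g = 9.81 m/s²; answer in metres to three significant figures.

Frictionless banking: tanθ = v²/(rg), so r = v²/(g tanθ).
r = (45.9)²/(9.81 × tan 31.5°) = 2107/(9.81 × 0.6128) = 2107/6.012 = 350.5 m.

350 m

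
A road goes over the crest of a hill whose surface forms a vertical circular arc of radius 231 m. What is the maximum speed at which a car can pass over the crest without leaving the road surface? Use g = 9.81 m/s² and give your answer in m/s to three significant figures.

At the crest the centre of the circle is below the car, so the net downward (centripetal) force is mg − N = mv²/r.
The car leaves the road when N → 0, giving v_max = √(g r) = √(9.81 × 231) = 47.60 m/s.

47.6 m/s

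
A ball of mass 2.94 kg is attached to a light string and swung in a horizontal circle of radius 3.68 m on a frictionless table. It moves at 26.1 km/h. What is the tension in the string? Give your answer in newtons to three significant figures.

v = 26.1 km/h = 26.1/3.6 = 7.250 m/s.
The tension is the only horizontal force, so it supplies the full centripetal force: T = m v²/r = 2.94 × (7.250)²/3.68 = 2.94 × 52.56/3.68 = 41.99 N.

42.0 N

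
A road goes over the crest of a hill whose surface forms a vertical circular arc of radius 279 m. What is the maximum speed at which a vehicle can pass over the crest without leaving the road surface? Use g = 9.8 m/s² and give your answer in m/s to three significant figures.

52.3 m/s

At the crest the centre of the circle is below the vehicle, so the net downward (centripetal) force is mg − N = mv²/r.
The vehicle leaves the road when N → 0, giving v_max = √(g r) = √(9.8 × 279) = 52.29 m/s.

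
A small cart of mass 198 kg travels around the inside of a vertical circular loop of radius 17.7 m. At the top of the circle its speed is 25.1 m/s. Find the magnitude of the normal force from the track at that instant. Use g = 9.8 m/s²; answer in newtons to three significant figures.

5110 N

At the top, both N and the weight mg point inward (toward the centre), so N + mg = mv²/r.
N = m(v²/r − g) = 198 × ((25.1)²/17.7 − 9.8) = 198 × (35.59 − 9.8) = 198 × 25.79 = 5107 N.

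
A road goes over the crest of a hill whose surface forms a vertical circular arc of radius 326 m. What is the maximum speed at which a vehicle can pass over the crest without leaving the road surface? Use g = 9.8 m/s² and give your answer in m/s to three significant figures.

56.5 m/s

At the crest the centre of the circle is below the vehicle, so the net downward (centripetal) force is mg − N = mv²/r.
The vehicle leaves the road when N → 0, giving v_max = √(g r) = √(9.8 × 326) = 56.52 m/s.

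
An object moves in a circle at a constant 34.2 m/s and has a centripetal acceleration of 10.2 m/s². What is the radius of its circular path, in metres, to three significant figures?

a_c = v²/r ⇒ r = v²/a_c = (34.2)²/10.2 = 1170/10.2 = 114.7 m.

115 m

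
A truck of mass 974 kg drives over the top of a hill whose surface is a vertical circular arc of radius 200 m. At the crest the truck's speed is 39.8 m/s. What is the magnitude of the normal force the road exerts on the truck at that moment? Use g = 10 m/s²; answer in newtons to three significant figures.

At the crest the centripetal acceleration points downward (toward the centre of the arc), so mg − N = mv²/r.
N = m(g − v²/r) = 974 × (10.0 − (39.8)²/200) = 974 × (10.0 − 7.920) = 974 × 2.080 = 2026 N.

2030 N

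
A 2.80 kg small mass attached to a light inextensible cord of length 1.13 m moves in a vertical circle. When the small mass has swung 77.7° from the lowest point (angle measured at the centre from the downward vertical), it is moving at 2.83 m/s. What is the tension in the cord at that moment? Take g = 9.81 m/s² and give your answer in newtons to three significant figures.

25.7 N

Take the radial direction toward the centre of the circle as positive. The component of the weight along the string toward the centre is −mg cos φ (φ measured from the bottom), so Newton's second law along the string gives T − mg cos φ = m v²/r.
cos 77.7° = 0.2130, so T = m(v²/r + g cos φ) = 2.80 × ((2.83)²/1.13 + 9.81 × 0.2130) = 2.80 × (7.088 + (2.090)) = 2.80 × 9.177 = 25.70 N.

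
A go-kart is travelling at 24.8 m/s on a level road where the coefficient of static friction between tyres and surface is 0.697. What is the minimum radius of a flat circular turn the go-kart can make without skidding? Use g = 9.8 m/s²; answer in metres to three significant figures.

90.0 m

At the limit, μ_s m g = m v²/r, so r_min = v²/(μ_s g) = (24.8)²/(0.697 × 9.8) = 615.0/6.831 = 90.04 m.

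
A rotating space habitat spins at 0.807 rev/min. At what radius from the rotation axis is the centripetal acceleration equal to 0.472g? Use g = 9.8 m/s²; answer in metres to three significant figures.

ω = 0.807 rev/min × 2π/60 = 0.08451 rad/s.
a_c = ω²r = 0.472g ⇒ r = 0.472 × 9.8 / (0.08451)² = 4.626/0.007142 = 647.7 m.

648 m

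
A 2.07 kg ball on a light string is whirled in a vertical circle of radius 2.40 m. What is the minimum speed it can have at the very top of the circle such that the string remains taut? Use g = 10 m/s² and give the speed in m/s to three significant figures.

At the top, both weight mg and T point toward the centre: T + mg = mv²/r.
At minimum speed T → 0, so mg = mv_min²/r ⇒ v_min = √(g r) = √(10.0 × 2.40) = 4.899 m/s.

4.90 m/s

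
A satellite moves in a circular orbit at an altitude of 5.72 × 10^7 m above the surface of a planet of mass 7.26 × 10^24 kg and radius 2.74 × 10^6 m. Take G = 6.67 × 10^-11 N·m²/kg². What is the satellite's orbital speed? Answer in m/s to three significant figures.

Orbital radius r = R + h = 2.74 × 10^6 + 5.72 × 10^7 = 5.994 × 10^7 m.
Gravity supplies the centripetal force: G M m / r² = m v² / r, so v = √(GM/r).
v = √(6.67 × 10^-11 × 7.26 × 10^24 / 5.994 × 10^7) = √(8.079 × 10^6) = 2842 m/s.

2840 m/s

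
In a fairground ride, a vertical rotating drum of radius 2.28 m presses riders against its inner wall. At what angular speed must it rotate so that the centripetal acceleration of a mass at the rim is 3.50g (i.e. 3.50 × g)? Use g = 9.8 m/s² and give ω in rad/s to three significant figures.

Centripetal acceleration a_c = ω²r. Setting ω²r = 3.50g:
ω = √(3.50g / r) = √(3.50 × 9.8 / 2.28) = √15.04 = 3.879 rad/s.

3.88 rad/s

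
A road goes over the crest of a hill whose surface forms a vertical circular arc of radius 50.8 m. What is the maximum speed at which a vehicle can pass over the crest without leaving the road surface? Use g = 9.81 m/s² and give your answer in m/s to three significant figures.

22.3 m/s

At the crest the centre of the circle is below the vehicle, so the net downward (centripetal) force is mg − N = mv²/r.
The vehicle leaves the road when N → 0, giving v_max = √(g r) = √(9.81 × 50.8) = 22.32 m/s.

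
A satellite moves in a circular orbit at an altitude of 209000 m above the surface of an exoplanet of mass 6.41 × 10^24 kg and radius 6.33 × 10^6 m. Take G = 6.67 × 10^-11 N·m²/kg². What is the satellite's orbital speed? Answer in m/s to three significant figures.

Orbital radius r = R + h = 6.33 × 10^6 + 209000 = 6.539 × 10^6 m.
Gravity supplies the centripetal force: G M m / r² = m v² / r, so v = √(GM/r).
v = √(6.67 × 10^-11 × 6.41 × 10^24 / 6.539 × 10^6) = √(6.538 × 10^7) = 8086 m/s.

8090 m/s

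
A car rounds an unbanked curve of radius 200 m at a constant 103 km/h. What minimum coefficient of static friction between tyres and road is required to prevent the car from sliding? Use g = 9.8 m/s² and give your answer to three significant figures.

v = 103/3.6 = 28.61 m/s.
Friction provides the centripetal force: μ_s m g = m v²/r, so μ_s = v²/(g r) = (28.61)²/(9.8 × 200) = 818.6/1960 = 0.4177.

0.418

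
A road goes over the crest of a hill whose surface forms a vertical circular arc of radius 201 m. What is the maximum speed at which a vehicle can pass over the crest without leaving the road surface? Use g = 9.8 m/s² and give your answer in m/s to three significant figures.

At the crest the centre of the circle is below the vehicle, so the net downward (centripetal) force is mg − N = mv²/r.
The vehicle leaves the road when N → 0, giving v_max = √(g r) = √(9.8 × 201) = 44.38 m/s.

44.4 m/s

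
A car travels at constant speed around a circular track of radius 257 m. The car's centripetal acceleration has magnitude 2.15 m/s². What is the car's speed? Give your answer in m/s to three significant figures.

a_c = v²/r ⇒ v = √(a_c · r) = √(2.15 × 257) = √552.6 = 23.51 m/s.

23.5 m/s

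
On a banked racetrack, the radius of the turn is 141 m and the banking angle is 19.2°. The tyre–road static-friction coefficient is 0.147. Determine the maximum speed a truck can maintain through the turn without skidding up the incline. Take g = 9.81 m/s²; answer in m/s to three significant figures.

At the maximum speed, friction acts down the slope at its limiting value f = μN. Radially (horizontal, toward centre): N sinθ + μN cosθ = mv²/r. Vertically: N cosθ − μN sinθ = mg.
Dividing: v² = r g (sinθ + μcosθ)/(cosθ − μsinθ).
sinθ + μcosθ = 0.3289 + 0.147×0.9444 = 0.4677; cosθ − μsinθ = 0.9444 − 0.147×0.3289 = 0.8960.
v² = 141 × 9.81 × 0.4677/0.8960 = 722.0 m²/s², so v = 26.87 m/s.

26.9 m/s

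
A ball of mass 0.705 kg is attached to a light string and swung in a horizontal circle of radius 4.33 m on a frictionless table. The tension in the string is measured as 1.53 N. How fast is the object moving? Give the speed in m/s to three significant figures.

T = m v²/r ⇒ v = √(T r / m) = √(1.53 × 4.33 / 0.705) = √9.397 = 3.065 m/s.

3.07 m/s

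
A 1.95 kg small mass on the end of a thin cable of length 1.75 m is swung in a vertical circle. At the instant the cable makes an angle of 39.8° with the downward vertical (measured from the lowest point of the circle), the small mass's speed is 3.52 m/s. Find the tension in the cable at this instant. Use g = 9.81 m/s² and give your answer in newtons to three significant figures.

28.5 N

Take the radial direction toward the centre of the circle as positive. The component of the weight along the string toward the centre is −mg cos φ (φ measured from the bottom), so Newton's second law along the string gives T − mg cos φ = m v²/r.
cos 39.8° = 0.7683, so T = m(v²/r + g cos φ) = 1.95 × ((3.52)²/1.75 + 9.81 × 0.7683) = 1.95 × (7.080 + (7.537)) = 1.95 × 14.62 = 28.50 N.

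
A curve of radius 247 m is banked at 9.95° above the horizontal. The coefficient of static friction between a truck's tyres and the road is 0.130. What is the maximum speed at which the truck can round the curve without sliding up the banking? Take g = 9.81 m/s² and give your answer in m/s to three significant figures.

27.5 m/s

At the maximum speed, friction acts down the slope at its limiting value f = μN. Radially (horizontal, toward centre): N sinθ + μN cosθ = mv²/r. Vertically: N cosθ − μN sinθ = mg.
Dividing: v² = r g (sinθ + μcosθ)/(cosθ − μsinθ).
sinθ + μcosθ = 0.1728 + 0.130×0.9850 = 0.3008; cosθ − μsinθ = 0.9850 − 0.130×0.1728 = 0.9625.
v² = 247 × 9.81 × 0.3008/0.9625 = 757.3 m²/s², so v = 27.52 m/s.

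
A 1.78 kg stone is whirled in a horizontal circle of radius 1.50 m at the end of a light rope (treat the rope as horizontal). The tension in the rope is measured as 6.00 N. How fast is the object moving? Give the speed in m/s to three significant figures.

2.25 m/s

T = m v²/r ⇒ v = √(T r / m) = √(6.00 × 1.50 / 1.78) = √5.056 = 2.249 m/s.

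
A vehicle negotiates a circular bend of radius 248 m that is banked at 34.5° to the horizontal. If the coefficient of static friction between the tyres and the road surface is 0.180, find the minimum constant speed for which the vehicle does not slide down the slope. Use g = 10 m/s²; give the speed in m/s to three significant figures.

At the minimum speed, friction acts up the slope at its limiting value f = μN. Radially (horizontal, toward centre): N sinθ − μN cosθ = mv²/r. Vertically: N cosθ + μN sinθ = mg.
Dividing: v² = r g (sinθ − μcosθ)/(cosθ + μsinθ).
sinθ − μcosθ = 0.5664 − 0.180×0.8241 = 0.4181; cosθ + μsinθ = 0.8241 + 0.180×0.5664 = 0.9261.
v² = 248 × 10.0 × 0.4181/0.9261 = 1120 m²/s², so v = 33.46 m/s.

33.5 m/s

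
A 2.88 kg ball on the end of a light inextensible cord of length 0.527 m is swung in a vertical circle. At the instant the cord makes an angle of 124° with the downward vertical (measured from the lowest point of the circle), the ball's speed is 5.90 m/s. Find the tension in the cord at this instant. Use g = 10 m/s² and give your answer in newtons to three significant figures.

174 N

Take the radial direction toward the centre of the circle as positive. The component of the weight along the string toward the centre is −mg cos φ (φ measured from the bottom), so Newton's second law along the string gives T − mg cos φ = m v²/r.
cos 124° = -0.5592, so T = m(v²/r + g cos φ) = 2.88 × ((5.90)²/0.527 + 10.0 × -0.5592) = 2.88 × (66.05 + (-5.592)) = 2.88 × 60.46 = 174.1 N.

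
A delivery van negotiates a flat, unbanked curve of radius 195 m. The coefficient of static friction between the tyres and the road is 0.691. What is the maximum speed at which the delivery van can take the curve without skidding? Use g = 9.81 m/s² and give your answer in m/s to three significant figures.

Friction provides the centripetal force on a flat curve. At maximum speed it is at its limiting value: μ_s m g = m v²/r.
Mass cancels: v_max = √(μ_s g r) = √(0.691 × 9.81 × 195) = √1322 = 36.36 m/s.

36.4 m/s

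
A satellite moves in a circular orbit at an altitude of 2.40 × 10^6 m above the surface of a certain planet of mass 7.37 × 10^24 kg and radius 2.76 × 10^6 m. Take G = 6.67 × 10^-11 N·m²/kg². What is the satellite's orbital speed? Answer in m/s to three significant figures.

9760 m/s

Orbital radius r = R + h = 2.76 × 10^6 + 2.40 × 10^6 = 5.160 × 10^6 m.
Gravity supplies the centripetal force: G M m / r² = m v² / r, so v = √(GM/r).
v = √(6.67 × 10^-11 × 7.37 × 10^24 / 5.160 × 10^6) = √(9.527 × 10^7) = 9760 m/s.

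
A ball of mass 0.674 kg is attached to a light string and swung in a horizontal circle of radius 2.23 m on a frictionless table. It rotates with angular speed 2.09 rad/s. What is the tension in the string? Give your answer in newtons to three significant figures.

v = ωr = 2.09 × 2.23 = 4.661 m/s.
The tension is the only horizontal force, so it supplies the full centripetal force: T = m v²/r = 0.674 × (4.661)²/2.23 = 0.674 × 21.72/2.23 = 6.565 N.

6.57 N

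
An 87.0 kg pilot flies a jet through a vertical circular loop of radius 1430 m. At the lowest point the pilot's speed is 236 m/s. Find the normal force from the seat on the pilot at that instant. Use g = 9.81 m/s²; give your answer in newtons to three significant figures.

At the lowest point, N points up (toward the centre) and the weight mg points down (away from the centre), so the net inward force is N − mg = mv²/r.
N = m(v²/r + g) = 87.0 × ((236)²/1430 + 9.81) = 87.0 × (38.95 + 9.81) = 87.0 × 48.76 = 4242 N.

4240 N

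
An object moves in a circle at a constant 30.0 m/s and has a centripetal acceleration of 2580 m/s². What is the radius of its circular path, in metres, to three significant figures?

0.349 m

a_c = v²/r ⇒ r = v²/a_c = (30.0)²/2580 = 900.0/2580 = 0.3488 m.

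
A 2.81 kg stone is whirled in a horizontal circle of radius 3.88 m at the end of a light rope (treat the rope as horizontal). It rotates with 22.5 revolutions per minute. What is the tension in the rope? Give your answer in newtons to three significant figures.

ω = 22.5 rev/min × 2π/60 = 2.356 rad/s, so v = ωr = 2.356 × 3.88 = 9.142 m/s.
The tension is the only horizontal force, so it supplies the full centripetal force: T = m v²/r = 2.81 × (9.142)²/3.88 = 2.81 × 83.58/3.88 = 60.53 N.

60.5 N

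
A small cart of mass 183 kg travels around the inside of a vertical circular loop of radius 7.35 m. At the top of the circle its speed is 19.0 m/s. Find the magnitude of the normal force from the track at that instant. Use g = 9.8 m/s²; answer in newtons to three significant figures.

At the top, both N and the weight mg point inward (toward the centre), so N + mg = mv²/r.
N = m(v²/r − g) = 183 × ((19.0)²/7.35 − 9.8) = 183 × (49.12 − 9.8) = 183 × 39.32 = 7195 N.

7190 N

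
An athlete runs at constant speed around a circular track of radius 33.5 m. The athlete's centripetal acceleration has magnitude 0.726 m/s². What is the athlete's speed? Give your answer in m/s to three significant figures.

a_c = v²/r ⇒ v = √(a_c · r) = √(0.726 × 33.5) = √24.32 = 4.932 m/s.

4.93 m/s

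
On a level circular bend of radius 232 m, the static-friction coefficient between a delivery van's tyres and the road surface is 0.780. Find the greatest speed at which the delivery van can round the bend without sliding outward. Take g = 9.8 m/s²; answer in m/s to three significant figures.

42.1 m/s

On a flat curve, static friction is the only horizontal force, so it must supply the full centripetal force: μ_s m g = m v²/r.
Mass cancels: v_max = √(μ_s g r) = √(0.780 × 9.8 × 232) = √1773 = 42.11 m/s.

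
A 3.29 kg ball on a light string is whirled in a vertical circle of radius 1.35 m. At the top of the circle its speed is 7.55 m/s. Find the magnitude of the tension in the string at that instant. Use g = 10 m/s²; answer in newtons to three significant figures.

106 N

At the top, both T and the weight mg point inward (toward the centre), so T + mg = mv²/r.
T = m(v²/r − g) = 3.29 × ((7.55)²/1.35 − 10.0) = 3.29 × (42.22 − 10.0) = 3.29 × 32.22 = 106.0 N.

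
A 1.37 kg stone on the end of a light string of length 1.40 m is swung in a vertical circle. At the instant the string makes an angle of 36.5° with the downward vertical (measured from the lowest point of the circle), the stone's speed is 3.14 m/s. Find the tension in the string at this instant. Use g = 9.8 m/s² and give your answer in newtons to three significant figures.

20.4 N

Take the radial direction toward the centre of the circle as positive. The component of the weight along the string toward the centre is −mg cos φ (φ measured from the bottom), so Newton's second law along the string gives T − mg cos φ = m v²/r.
cos 36.5° = 0.8039, so T = m(v²/r + g cos φ) = 1.37 × ((3.14)²/1.40 + 9.8 × 0.8039) = 1.37 × (7.043 + (7.878)) = 1.37 × 14.92 = 20.44 N.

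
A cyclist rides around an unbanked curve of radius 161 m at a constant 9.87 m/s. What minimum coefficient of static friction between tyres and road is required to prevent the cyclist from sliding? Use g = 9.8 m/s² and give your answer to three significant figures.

Friction provides the centripetal force: μ_s m g = m v²/r, so μ_s = v²/(g r) = (9.870)²/(9.8 × 161) = 97.42/1578 = 0.06174.

0.0617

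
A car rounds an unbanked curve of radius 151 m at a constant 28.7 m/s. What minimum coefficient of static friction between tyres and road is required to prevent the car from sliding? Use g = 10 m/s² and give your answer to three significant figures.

Friction provides the centripetal force: μ_s m g = m v²/r, so μ_s = v²/(g r) = (28.70)²/(10.0 × 151) = 823.7/1510 = 0.5455.

0.545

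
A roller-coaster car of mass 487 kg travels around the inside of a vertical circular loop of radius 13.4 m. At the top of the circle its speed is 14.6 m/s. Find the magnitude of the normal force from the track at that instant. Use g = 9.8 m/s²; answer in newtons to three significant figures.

2970 N

At the top, both N and the weight mg point inward (toward the centre), so N + mg = mv²/r.
N = m(v²/r − g) = 487 × ((14.6)²/13.4 − 9.8) = 487 × (15.91 − 9.8) = 487 × 6.107 = 2974 N.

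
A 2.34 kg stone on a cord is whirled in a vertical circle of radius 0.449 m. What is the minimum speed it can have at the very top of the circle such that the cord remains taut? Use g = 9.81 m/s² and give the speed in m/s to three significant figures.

At the highest point the centre is directly below, so both the weight and T act inward: T + mg = mv²/r.
At minimum speed T → 0, so mg = mv_min²/r ⇒ v_min = √(g r) = √(9.81 × 0.449) = 2.099 m/s.

2.10 m/s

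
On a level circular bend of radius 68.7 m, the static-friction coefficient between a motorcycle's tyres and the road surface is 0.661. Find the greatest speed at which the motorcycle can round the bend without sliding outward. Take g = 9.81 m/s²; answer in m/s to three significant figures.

On a flat curve, static friction is the only horizontal force, so it must supply the full centripetal force: μ_s m g = m v²/r.
Mass cancels: v_max = √(μ_s g r) = √(0.661 × 9.81 × 68.7) = √445.5 = 21.11 m/s.

21.1 m/s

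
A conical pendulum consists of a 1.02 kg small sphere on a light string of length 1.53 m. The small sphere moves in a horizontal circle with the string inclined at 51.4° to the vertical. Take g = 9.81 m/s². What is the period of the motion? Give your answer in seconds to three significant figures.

r = L sinθ = 1.196 m. From T sinθ = mω²r and T cosθ = mg: tanθ = ω²r/g, so ω² = g tanθ / r = g/(L cosθ).
ω = √(g/(L cosθ)) = √(9.81/(1.53 × 0.6239)) = √10.28 = 3.206 rad/s.
Period = 2π/ω = 1.960 s.

1.96 s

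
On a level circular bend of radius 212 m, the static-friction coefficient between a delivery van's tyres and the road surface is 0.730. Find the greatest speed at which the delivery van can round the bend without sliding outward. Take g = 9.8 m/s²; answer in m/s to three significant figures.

38.9 m/s

Friction provides the centripetal force on a flat curve. At maximum speed it is at its limiting value: μ_s m g = m v²/r.
Mass cancels: v_max = √(μ_s g r) = √(0.730 × 9.8 × 212) = √1517 = 38.94 m/s.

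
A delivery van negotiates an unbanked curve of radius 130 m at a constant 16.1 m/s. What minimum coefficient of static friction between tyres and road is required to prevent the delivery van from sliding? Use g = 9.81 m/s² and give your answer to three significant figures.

0.203

Friction provides the centripetal force: μ_s m g = m v²/r, so μ_s = v²/(g r) = (16.10)²/(9.81 × 130) = 259.2/1275 = 0.2033.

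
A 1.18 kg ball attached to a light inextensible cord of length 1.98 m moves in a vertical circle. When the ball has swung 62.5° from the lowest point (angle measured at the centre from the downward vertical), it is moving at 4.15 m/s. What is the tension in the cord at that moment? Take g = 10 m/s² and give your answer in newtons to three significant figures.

Take the radial direction toward the centre of the circle as positive. The component of the weight along the string toward the centre is −mg cos φ (φ measured from the bottom), so Newton's second law along the string gives T − mg cos φ = m v²/r.
cos 62.5° = 0.4617, so T = m(v²/r + g cos φ) = 1.18 × ((4.15)²/1.98 + 10.0 × 0.4617) = 1.18 × (8.698 + (4.617)) = 1.18 × 13.32 = 15.71 N.

15.7 N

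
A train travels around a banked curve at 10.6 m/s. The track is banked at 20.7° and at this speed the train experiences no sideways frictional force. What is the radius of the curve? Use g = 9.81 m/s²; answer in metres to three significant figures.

Frictionless banking: tanθ = v²/(rg), so r = v²/(g tanθ).
r = (10.6)²/(9.81 × tan 20.7°) = 112.4/(9.81 × 0.3779) = 112.4/3.707 = 30.31 m.

30.3 m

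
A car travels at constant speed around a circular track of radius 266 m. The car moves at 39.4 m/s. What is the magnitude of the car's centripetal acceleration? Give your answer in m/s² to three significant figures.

5.84 m/s²

a_c = v²/r = (39.40)²/266 = 1552/266 = 5.836 m/s².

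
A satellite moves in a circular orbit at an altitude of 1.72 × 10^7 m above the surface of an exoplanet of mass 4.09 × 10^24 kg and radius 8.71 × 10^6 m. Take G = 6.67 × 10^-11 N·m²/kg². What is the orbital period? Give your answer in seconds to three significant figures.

r = R + h = 8.71 × 10^6 + 1.72 × 10^7 = 2.591 × 10^7 m. Gravity provides the centripetal force: G M m / r² = m v² / r ⇒ v = √(GM/r) = 3245 m/s.
T = 2πr/v = 2π × 2.591 × 10^7 / 3245 = 50170 s.

50200 s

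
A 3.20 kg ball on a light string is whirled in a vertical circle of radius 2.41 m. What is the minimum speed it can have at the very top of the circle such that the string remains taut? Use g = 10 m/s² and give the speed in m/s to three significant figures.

4.91 m/s

At the top, both weight mg and T point toward the centre: T + mg = mv²/r.
At minimum speed T → 0, so mg = mv_min²/r ⇒ v_min = √(g r) = √(10.0 × 2.41) = 4.909 m/s.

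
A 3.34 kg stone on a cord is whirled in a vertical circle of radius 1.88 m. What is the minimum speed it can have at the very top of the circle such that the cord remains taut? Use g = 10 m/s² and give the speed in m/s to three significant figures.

At the highest point the centre is directly below, so both the weight and T act inward: T + mg = mv²/r.
At minimum speed T → 0, so mg = mv_min²/r ⇒ v_min = √(g r) = √(10.0 × 1.88) = 4.336 m/s.

4.34 m/s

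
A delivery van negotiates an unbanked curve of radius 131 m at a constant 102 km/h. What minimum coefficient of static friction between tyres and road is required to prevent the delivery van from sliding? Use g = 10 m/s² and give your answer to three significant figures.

0.613

v = 102/3.6 = 28.33 m/s.
Friction provides the centripetal force: μ_s m g = m v²/r, so μ_s = v²/(g r) = (28.33)²/(10.0 × 131) = 802.8/1310 = 0.6128.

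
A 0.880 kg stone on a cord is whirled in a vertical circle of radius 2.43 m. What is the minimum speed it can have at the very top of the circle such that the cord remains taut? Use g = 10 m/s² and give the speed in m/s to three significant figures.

At the top, both weight mg and T point toward the centre: T + mg = mv²/r.
At minimum speed T → 0, so mg = mv_min²/r ⇒ v_min = √(g r) = √(10.0 × 2.43) = 4.930 m/s.

4.93 m/s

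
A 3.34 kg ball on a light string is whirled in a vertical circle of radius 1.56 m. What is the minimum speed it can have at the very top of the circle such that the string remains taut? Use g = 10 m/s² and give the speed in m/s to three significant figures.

At the highest point the centre is directly below, so both the weight and T act inward: T + mg = mv²/r.
At minimum speed T → 0, so mg = mv_min²/r ⇒ v_min = √(g r) = √(10.0 × 1.56) = 3.950 m/s.

3.95 m/s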